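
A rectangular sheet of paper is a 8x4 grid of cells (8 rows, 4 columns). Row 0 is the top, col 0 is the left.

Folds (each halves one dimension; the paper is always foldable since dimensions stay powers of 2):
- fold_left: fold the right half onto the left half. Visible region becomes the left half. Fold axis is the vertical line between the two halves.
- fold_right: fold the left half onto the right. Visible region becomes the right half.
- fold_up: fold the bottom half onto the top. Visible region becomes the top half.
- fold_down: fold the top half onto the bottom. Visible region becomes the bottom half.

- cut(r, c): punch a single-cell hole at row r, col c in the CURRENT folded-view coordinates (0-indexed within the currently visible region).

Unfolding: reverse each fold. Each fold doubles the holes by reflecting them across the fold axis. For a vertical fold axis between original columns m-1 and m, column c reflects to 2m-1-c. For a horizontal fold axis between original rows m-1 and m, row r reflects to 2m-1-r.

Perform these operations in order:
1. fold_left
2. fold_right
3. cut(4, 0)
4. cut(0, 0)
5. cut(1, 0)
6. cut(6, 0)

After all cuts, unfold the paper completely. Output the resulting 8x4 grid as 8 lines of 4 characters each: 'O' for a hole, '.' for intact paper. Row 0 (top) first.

Op 1 fold_left: fold axis v@2; visible region now rows[0,8) x cols[0,2) = 8x2
Op 2 fold_right: fold axis v@1; visible region now rows[0,8) x cols[1,2) = 8x1
Op 3 cut(4, 0): punch at orig (4,1); cuts so far [(4, 1)]; region rows[0,8) x cols[1,2) = 8x1
Op 4 cut(0, 0): punch at orig (0,1); cuts so far [(0, 1), (4, 1)]; region rows[0,8) x cols[1,2) = 8x1
Op 5 cut(1, 0): punch at orig (1,1); cuts so far [(0, 1), (1, 1), (4, 1)]; region rows[0,8) x cols[1,2) = 8x1
Op 6 cut(6, 0): punch at orig (6,1); cuts so far [(0, 1), (1, 1), (4, 1), (6, 1)]; region rows[0,8) x cols[1,2) = 8x1
Unfold 1 (reflect across v@1): 8 holes -> [(0, 0), (0, 1), (1, 0), (1, 1), (4, 0), (4, 1), (6, 0), (6, 1)]
Unfold 2 (reflect across v@2): 16 holes -> [(0, 0), (0, 1), (0, 2), (0, 3), (1, 0), (1, 1), (1, 2), (1, 3), (4, 0), (4, 1), (4, 2), (4, 3), (6, 0), (6, 1), (6, 2), (6, 3)]

Answer: OOOO
OOOO
....
....
OOOO
....
OOOO
....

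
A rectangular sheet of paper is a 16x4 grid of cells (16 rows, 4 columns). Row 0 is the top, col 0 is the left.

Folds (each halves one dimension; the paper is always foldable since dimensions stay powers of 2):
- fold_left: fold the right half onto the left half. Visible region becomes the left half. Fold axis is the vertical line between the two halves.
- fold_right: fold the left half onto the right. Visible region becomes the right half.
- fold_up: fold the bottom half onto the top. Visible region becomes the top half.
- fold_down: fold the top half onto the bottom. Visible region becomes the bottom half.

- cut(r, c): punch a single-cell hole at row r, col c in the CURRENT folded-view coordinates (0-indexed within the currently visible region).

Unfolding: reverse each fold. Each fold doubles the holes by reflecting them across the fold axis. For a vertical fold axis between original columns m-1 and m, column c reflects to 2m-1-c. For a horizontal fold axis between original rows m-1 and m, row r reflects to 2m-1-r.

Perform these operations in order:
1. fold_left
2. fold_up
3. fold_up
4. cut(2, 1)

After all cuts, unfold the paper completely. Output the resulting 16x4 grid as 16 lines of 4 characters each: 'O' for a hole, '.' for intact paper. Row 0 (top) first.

Answer: ....
....
.OO.
....
....
.OO.
....
....
....
....
.OO.
....
....
.OO.
....
....

Derivation:
Op 1 fold_left: fold axis v@2; visible region now rows[0,16) x cols[0,2) = 16x2
Op 2 fold_up: fold axis h@8; visible region now rows[0,8) x cols[0,2) = 8x2
Op 3 fold_up: fold axis h@4; visible region now rows[0,4) x cols[0,2) = 4x2
Op 4 cut(2, 1): punch at orig (2,1); cuts so far [(2, 1)]; region rows[0,4) x cols[0,2) = 4x2
Unfold 1 (reflect across h@4): 2 holes -> [(2, 1), (5, 1)]
Unfold 2 (reflect across h@8): 4 holes -> [(2, 1), (5, 1), (10, 1), (13, 1)]
Unfold 3 (reflect across v@2): 8 holes -> [(2, 1), (2, 2), (5, 1), (5, 2), (10, 1), (10, 2), (13, 1), (13, 2)]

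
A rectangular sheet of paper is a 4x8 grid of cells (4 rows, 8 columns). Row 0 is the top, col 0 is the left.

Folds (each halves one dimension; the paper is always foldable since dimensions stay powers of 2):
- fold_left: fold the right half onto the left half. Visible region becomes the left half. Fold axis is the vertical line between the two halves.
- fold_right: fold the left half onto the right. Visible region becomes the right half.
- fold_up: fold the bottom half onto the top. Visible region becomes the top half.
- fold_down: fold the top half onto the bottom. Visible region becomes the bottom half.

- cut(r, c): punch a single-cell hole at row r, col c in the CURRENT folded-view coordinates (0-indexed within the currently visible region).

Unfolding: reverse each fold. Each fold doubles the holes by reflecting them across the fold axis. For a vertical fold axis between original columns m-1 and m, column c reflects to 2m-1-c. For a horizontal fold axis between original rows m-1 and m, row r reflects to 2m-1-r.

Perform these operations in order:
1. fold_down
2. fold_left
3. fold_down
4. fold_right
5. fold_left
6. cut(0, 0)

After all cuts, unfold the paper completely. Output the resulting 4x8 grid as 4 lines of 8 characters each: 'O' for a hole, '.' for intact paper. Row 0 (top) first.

Answer: OOOOOOOO
OOOOOOOO
OOOOOOOO
OOOOOOOO

Derivation:
Op 1 fold_down: fold axis h@2; visible region now rows[2,4) x cols[0,8) = 2x8
Op 2 fold_left: fold axis v@4; visible region now rows[2,4) x cols[0,4) = 2x4
Op 3 fold_down: fold axis h@3; visible region now rows[3,4) x cols[0,4) = 1x4
Op 4 fold_right: fold axis v@2; visible region now rows[3,4) x cols[2,4) = 1x2
Op 5 fold_left: fold axis v@3; visible region now rows[3,4) x cols[2,3) = 1x1
Op 6 cut(0, 0): punch at orig (3,2); cuts so far [(3, 2)]; region rows[3,4) x cols[2,3) = 1x1
Unfold 1 (reflect across v@3): 2 holes -> [(3, 2), (3, 3)]
Unfold 2 (reflect across v@2): 4 holes -> [(3, 0), (3, 1), (3, 2), (3, 3)]
Unfold 3 (reflect across h@3): 8 holes -> [(2, 0), (2, 1), (2, 2), (2, 3), (3, 0), (3, 1), (3, 2), (3, 3)]
Unfold 4 (reflect across v@4): 16 holes -> [(2, 0), (2, 1), (2, 2), (2, 3), (2, 4), (2, 5), (2, 6), (2, 7), (3, 0), (3, 1), (3, 2), (3, 3), (3, 4), (3, 5), (3, 6), (3, 7)]
Unfold 5 (reflect across h@2): 32 holes -> [(0, 0), (0, 1), (0, 2), (0, 3), (0, 4), (0, 5), (0, 6), (0, 7), (1, 0), (1, 1), (1, 2), (1, 3), (1, 4), (1, 5), (1, 6), (1, 7), (2, 0), (2, 1), (2, 2), (2, 3), (2, 4), (2, 5), (2, 6), (2, 7), (3, 0), (3, 1), (3, 2), (3, 3), (3, 4), (3, 5), (3, 6), (3, 7)]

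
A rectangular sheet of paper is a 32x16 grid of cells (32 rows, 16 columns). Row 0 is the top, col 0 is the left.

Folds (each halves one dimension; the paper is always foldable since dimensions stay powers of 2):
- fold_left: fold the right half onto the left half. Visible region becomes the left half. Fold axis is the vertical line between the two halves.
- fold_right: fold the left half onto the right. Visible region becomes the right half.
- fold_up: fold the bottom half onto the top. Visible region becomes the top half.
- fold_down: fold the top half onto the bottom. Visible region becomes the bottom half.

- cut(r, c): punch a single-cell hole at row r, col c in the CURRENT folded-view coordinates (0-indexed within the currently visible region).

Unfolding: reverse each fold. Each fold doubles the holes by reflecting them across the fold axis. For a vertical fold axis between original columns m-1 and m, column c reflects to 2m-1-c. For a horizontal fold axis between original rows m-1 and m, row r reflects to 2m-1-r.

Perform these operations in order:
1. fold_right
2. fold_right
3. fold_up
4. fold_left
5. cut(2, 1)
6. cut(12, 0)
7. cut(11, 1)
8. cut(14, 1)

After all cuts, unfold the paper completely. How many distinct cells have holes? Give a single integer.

Answer: 64

Derivation:
Op 1 fold_right: fold axis v@8; visible region now rows[0,32) x cols[8,16) = 32x8
Op 2 fold_right: fold axis v@12; visible region now rows[0,32) x cols[12,16) = 32x4
Op 3 fold_up: fold axis h@16; visible region now rows[0,16) x cols[12,16) = 16x4
Op 4 fold_left: fold axis v@14; visible region now rows[0,16) x cols[12,14) = 16x2
Op 5 cut(2, 1): punch at orig (2,13); cuts so far [(2, 13)]; region rows[0,16) x cols[12,14) = 16x2
Op 6 cut(12, 0): punch at orig (12,12); cuts so far [(2, 13), (12, 12)]; region rows[0,16) x cols[12,14) = 16x2
Op 7 cut(11, 1): punch at orig (11,13); cuts so far [(2, 13), (11, 13), (12, 12)]; region rows[0,16) x cols[12,14) = 16x2
Op 8 cut(14, 1): punch at orig (14,13); cuts so far [(2, 13), (11, 13), (12, 12), (14, 13)]; region rows[0,16) x cols[12,14) = 16x2
Unfold 1 (reflect across v@14): 8 holes -> [(2, 13), (2, 14), (11, 13), (11, 14), (12, 12), (12, 15), (14, 13), (14, 14)]
Unfold 2 (reflect across h@16): 16 holes -> [(2, 13), (2, 14), (11, 13), (11, 14), (12, 12), (12, 15), (14, 13), (14, 14), (17, 13), (17, 14), (19, 12), (19, 15), (20, 13), (20, 14), (29, 13), (29, 14)]
Unfold 3 (reflect across v@12): 32 holes -> [(2, 9), (2, 10), (2, 13), (2, 14), (11, 9), (11, 10), (11, 13), (11, 14), (12, 8), (12, 11), (12, 12), (12, 15), (14, 9), (14, 10), (14, 13), (14, 14), (17, 9), (17, 10), (17, 13), (17, 14), (19, 8), (19, 11), (19, 12), (19, 15), (20, 9), (20, 10), (20, 13), (20, 14), (29, 9), (29, 10), (29, 13), (29, 14)]
Unfold 4 (reflect across v@8): 64 holes -> [(2, 1), (2, 2), (2, 5), (2, 6), (2, 9), (2, 10), (2, 13), (2, 14), (11, 1), (11, 2), (11, 5), (11, 6), (11, 9), (11, 10), (11, 13), (11, 14), (12, 0), (12, 3), (12, 4), (12, 7), (12, 8), (12, 11), (12, 12), (12, 15), (14, 1), (14, 2), (14, 5), (14, 6), (14, 9), (14, 10), (14, 13), (14, 14), (17, 1), (17, 2), (17, 5), (17, 6), (17, 9), (17, 10), (17, 13), (17, 14), (19, 0), (19, 3), (19, 4), (19, 7), (19, 8), (19, 11), (19, 12), (19, 15), (20, 1), (20, 2), (20, 5), (20, 6), (20, 9), (20, 10), (20, 13), (20, 14), (29, 1), (29, 2), (29, 5), (29, 6), (29, 9), (29, 10), (29, 13), (29, 14)]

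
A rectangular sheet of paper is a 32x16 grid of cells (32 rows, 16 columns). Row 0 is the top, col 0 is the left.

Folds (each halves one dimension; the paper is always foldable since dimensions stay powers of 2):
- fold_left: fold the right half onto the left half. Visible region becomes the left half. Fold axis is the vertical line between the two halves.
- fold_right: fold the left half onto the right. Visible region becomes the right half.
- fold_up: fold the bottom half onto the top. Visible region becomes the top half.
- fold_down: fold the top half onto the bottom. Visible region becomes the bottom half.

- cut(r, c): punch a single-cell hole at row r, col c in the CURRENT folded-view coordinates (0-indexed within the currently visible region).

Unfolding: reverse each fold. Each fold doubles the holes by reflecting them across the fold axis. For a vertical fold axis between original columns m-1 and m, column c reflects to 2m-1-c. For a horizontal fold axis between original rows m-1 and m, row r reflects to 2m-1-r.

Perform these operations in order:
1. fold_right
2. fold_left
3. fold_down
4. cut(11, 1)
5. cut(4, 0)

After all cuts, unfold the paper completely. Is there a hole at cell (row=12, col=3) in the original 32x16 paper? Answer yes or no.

Answer: no

Derivation:
Op 1 fold_right: fold axis v@8; visible region now rows[0,32) x cols[8,16) = 32x8
Op 2 fold_left: fold axis v@12; visible region now rows[0,32) x cols[8,12) = 32x4
Op 3 fold_down: fold axis h@16; visible region now rows[16,32) x cols[8,12) = 16x4
Op 4 cut(11, 1): punch at orig (27,9); cuts so far [(27, 9)]; region rows[16,32) x cols[8,12) = 16x4
Op 5 cut(4, 0): punch at orig (20,8); cuts so far [(20, 8), (27, 9)]; region rows[16,32) x cols[8,12) = 16x4
Unfold 1 (reflect across h@16): 4 holes -> [(4, 9), (11, 8), (20, 8), (27, 9)]
Unfold 2 (reflect across v@12): 8 holes -> [(4, 9), (4, 14), (11, 8), (11, 15), (20, 8), (20, 15), (27, 9), (27, 14)]
Unfold 3 (reflect across v@8): 16 holes -> [(4, 1), (4, 6), (4, 9), (4, 14), (11, 0), (11, 7), (11, 8), (11, 15), (20, 0), (20, 7), (20, 8), (20, 15), (27, 1), (27, 6), (27, 9), (27, 14)]
Holes: [(4, 1), (4, 6), (4, 9), (4, 14), (11, 0), (11, 7), (11, 8), (11, 15), (20, 0), (20, 7), (20, 8), (20, 15), (27, 1), (27, 6), (27, 9), (27, 14)]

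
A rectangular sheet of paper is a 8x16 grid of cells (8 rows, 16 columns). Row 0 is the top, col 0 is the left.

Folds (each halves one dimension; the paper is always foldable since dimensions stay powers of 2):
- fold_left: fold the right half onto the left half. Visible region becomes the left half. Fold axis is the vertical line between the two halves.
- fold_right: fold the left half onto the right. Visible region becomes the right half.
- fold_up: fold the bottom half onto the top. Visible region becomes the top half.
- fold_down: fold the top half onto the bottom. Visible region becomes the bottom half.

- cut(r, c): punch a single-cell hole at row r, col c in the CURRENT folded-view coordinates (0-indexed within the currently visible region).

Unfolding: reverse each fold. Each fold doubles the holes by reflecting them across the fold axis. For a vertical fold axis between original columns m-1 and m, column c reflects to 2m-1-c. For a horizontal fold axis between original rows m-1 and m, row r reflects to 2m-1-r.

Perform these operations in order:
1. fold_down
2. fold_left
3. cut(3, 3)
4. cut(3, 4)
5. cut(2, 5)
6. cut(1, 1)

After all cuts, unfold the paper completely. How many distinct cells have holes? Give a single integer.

Op 1 fold_down: fold axis h@4; visible region now rows[4,8) x cols[0,16) = 4x16
Op 2 fold_left: fold axis v@8; visible region now rows[4,8) x cols[0,8) = 4x8
Op 3 cut(3, 3): punch at orig (7,3); cuts so far [(7, 3)]; region rows[4,8) x cols[0,8) = 4x8
Op 4 cut(3, 4): punch at orig (7,4); cuts so far [(7, 3), (7, 4)]; region rows[4,8) x cols[0,8) = 4x8
Op 5 cut(2, 5): punch at orig (6,5); cuts so far [(6, 5), (7, 3), (7, 4)]; region rows[4,8) x cols[0,8) = 4x8
Op 6 cut(1, 1): punch at orig (5,1); cuts so far [(5, 1), (6, 5), (7, 3), (7, 4)]; region rows[4,8) x cols[0,8) = 4x8
Unfold 1 (reflect across v@8): 8 holes -> [(5, 1), (5, 14), (6, 5), (6, 10), (7, 3), (7, 4), (7, 11), (7, 12)]
Unfold 2 (reflect across h@4): 16 holes -> [(0, 3), (0, 4), (0, 11), (0, 12), (1, 5), (1, 10), (2, 1), (2, 14), (5, 1), (5, 14), (6, 5), (6, 10), (7, 3), (7, 4), (7, 11), (7, 12)]

Answer: 16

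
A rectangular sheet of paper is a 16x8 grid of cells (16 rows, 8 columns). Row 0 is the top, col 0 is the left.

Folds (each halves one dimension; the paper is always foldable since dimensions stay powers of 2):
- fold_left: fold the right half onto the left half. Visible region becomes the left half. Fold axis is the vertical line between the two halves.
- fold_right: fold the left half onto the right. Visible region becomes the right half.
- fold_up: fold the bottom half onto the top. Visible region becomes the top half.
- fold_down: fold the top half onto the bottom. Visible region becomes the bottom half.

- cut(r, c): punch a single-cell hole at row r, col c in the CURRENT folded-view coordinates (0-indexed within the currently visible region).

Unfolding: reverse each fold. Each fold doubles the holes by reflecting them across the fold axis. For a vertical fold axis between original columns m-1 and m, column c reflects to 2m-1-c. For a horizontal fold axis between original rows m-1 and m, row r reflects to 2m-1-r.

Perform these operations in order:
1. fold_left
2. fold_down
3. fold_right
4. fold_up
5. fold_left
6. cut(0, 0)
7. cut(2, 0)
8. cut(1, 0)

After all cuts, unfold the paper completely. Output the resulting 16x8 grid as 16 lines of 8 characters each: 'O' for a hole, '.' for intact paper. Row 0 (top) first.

Op 1 fold_left: fold axis v@4; visible region now rows[0,16) x cols[0,4) = 16x4
Op 2 fold_down: fold axis h@8; visible region now rows[8,16) x cols[0,4) = 8x4
Op 3 fold_right: fold axis v@2; visible region now rows[8,16) x cols[2,4) = 8x2
Op 4 fold_up: fold axis h@12; visible region now rows[8,12) x cols[2,4) = 4x2
Op 5 fold_left: fold axis v@3; visible region now rows[8,12) x cols[2,3) = 4x1
Op 6 cut(0, 0): punch at orig (8,2); cuts so far [(8, 2)]; region rows[8,12) x cols[2,3) = 4x1
Op 7 cut(2, 0): punch at orig (10,2); cuts so far [(8, 2), (10, 2)]; region rows[8,12) x cols[2,3) = 4x1
Op 8 cut(1, 0): punch at orig (9,2); cuts so far [(8, 2), (9, 2), (10, 2)]; region rows[8,12) x cols[2,3) = 4x1
Unfold 1 (reflect across v@3): 6 holes -> [(8, 2), (8, 3), (9, 2), (9, 3), (10, 2), (10, 3)]
Unfold 2 (reflect across h@12): 12 holes -> [(8, 2), (8, 3), (9, 2), (9, 3), (10, 2), (10, 3), (13, 2), (13, 3), (14, 2), (14, 3), (15, 2), (15, 3)]
Unfold 3 (reflect across v@2): 24 holes -> [(8, 0), (8, 1), (8, 2), (8, 3), (9, 0), (9, 1), (9, 2), (9, 3), (10, 0), (10, 1), (10, 2), (10, 3), (13, 0), (13, 1), (13, 2), (13, 3), (14, 0), (14, 1), (14, 2), (14, 3), (15, 0), (15, 1), (15, 2), (15, 3)]
Unfold 4 (reflect across h@8): 48 holes -> [(0, 0), (0, 1), (0, 2), (0, 3), (1, 0), (1, 1), (1, 2), (1, 3), (2, 0), (2, 1), (2, 2), (2, 3), (5, 0), (5, 1), (5, 2), (5, 3), (6, 0), (6, 1), (6, 2), (6, 3), (7, 0), (7, 1), (7, 2), (7, 3), (8, 0), (8, 1), (8, 2), (8, 3), (9, 0), (9, 1), (9, 2), (9, 3), (10, 0), (10, 1), (10, 2), (10, 3), (13, 0), (13, 1), (13, 2), (13, 3), (14, 0), (14, 1), (14, 2), (14, 3), (15, 0), (15, 1), (15, 2), (15, 3)]
Unfold 5 (reflect across v@4): 96 holes -> [(0, 0), (0, 1), (0, 2), (0, 3), (0, 4), (0, 5), (0, 6), (0, 7), (1, 0), (1, 1), (1, 2), (1, 3), (1, 4), (1, 5), (1, 6), (1, 7), (2, 0), (2, 1), (2, 2), (2, 3), (2, 4), (2, 5), (2, 6), (2, 7), (5, 0), (5, 1), (5, 2), (5, 3), (5, 4), (5, 5), (5, 6), (5, 7), (6, 0), (6, 1), (6, 2), (6, 3), (6, 4), (6, 5), (6, 6), (6, 7), (7, 0), (7, 1), (7, 2), (7, 3), (7, 4), (7, 5), (7, 6), (7, 7), (8, 0), (8, 1), (8, 2), (8, 3), (8, 4), (8, 5), (8, 6), (8, 7), (9, 0), (9, 1), (9, 2), (9, 3), (9, 4), (9, 5), (9, 6), (9, 7), (10, 0), (10, 1), (10, 2), (10, 3), (10, 4), (10, 5), (10, 6), (10, 7), (13, 0), (13, 1), (13, 2), (13, 3), (13, 4), (13, 5), (13, 6), (13, 7), (14, 0), (14, 1), (14, 2), (14, 3), (14, 4), (14, 5), (14, 6), (14, 7), (15, 0), (15, 1), (15, 2), (15, 3), (15, 4), (15, 5), (15, 6), (15, 7)]

Answer: OOOOOOOO
OOOOOOOO
OOOOOOOO
........
........
OOOOOOOO
OOOOOOOO
OOOOOOOO
OOOOOOOO
OOOOOOOO
OOOOOOOO
........
........
OOOOOOOO
OOOOOOOO
OOOOOOOO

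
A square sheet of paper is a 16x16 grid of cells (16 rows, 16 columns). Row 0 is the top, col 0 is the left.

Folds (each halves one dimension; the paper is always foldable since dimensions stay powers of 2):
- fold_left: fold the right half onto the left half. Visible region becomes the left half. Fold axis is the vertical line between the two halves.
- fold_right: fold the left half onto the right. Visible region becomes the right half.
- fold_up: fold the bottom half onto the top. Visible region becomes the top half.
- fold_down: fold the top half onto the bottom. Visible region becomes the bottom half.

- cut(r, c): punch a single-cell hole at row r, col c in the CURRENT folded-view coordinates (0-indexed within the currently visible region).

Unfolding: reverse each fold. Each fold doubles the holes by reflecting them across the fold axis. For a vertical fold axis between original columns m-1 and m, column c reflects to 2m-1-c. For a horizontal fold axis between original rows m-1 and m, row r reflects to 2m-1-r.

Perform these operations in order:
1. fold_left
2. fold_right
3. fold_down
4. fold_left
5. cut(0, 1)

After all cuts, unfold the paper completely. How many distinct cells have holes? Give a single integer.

Answer: 16

Derivation:
Op 1 fold_left: fold axis v@8; visible region now rows[0,16) x cols[0,8) = 16x8
Op 2 fold_right: fold axis v@4; visible region now rows[0,16) x cols[4,8) = 16x4
Op 3 fold_down: fold axis h@8; visible region now rows[8,16) x cols[4,8) = 8x4
Op 4 fold_left: fold axis v@6; visible region now rows[8,16) x cols[4,6) = 8x2
Op 5 cut(0, 1): punch at orig (8,5); cuts so far [(8, 5)]; region rows[8,16) x cols[4,6) = 8x2
Unfold 1 (reflect across v@6): 2 holes -> [(8, 5), (8, 6)]
Unfold 2 (reflect across h@8): 4 holes -> [(7, 5), (7, 6), (8, 5), (8, 6)]
Unfold 3 (reflect across v@4): 8 holes -> [(7, 1), (7, 2), (7, 5), (7, 6), (8, 1), (8, 2), (8, 5), (8, 6)]
Unfold 4 (reflect across v@8): 16 holes -> [(7, 1), (7, 2), (7, 5), (7, 6), (7, 9), (7, 10), (7, 13), (7, 14), (8, 1), (8, 2), (8, 5), (8, 6), (8, 9), (8, 10), (8, 13), (8, 14)]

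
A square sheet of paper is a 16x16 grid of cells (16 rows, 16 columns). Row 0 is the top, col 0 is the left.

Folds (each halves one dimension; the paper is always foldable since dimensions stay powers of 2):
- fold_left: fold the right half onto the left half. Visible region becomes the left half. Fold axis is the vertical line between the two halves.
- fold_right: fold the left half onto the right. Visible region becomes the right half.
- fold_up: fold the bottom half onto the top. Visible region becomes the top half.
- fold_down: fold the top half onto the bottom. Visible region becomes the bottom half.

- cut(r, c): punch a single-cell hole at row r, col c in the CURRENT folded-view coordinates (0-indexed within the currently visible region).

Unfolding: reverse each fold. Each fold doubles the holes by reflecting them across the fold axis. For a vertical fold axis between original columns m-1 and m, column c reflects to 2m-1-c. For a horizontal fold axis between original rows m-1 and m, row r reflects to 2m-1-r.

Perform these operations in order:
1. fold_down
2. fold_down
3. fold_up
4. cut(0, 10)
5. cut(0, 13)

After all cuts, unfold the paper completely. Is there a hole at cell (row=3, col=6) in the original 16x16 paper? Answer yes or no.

Answer: no

Derivation:
Op 1 fold_down: fold axis h@8; visible region now rows[8,16) x cols[0,16) = 8x16
Op 2 fold_down: fold axis h@12; visible region now rows[12,16) x cols[0,16) = 4x16
Op 3 fold_up: fold axis h@14; visible region now rows[12,14) x cols[0,16) = 2x16
Op 4 cut(0, 10): punch at orig (12,10); cuts so far [(12, 10)]; region rows[12,14) x cols[0,16) = 2x16
Op 5 cut(0, 13): punch at orig (12,13); cuts so far [(12, 10), (12, 13)]; region rows[12,14) x cols[0,16) = 2x16
Unfold 1 (reflect across h@14): 4 holes -> [(12, 10), (12, 13), (15, 10), (15, 13)]
Unfold 2 (reflect across h@12): 8 holes -> [(8, 10), (8, 13), (11, 10), (11, 13), (12, 10), (12, 13), (15, 10), (15, 13)]
Unfold 3 (reflect across h@8): 16 holes -> [(0, 10), (0, 13), (3, 10), (3, 13), (4, 10), (4, 13), (7, 10), (7, 13), (8, 10), (8, 13), (11, 10), (11, 13), (12, 10), (12, 13), (15, 10), (15, 13)]
Holes: [(0, 10), (0, 13), (3, 10), (3, 13), (4, 10), (4, 13), (7, 10), (7, 13), (8, 10), (8, 13), (11, 10), (11, 13), (12, 10), (12, 13), (15, 10), (15, 13)]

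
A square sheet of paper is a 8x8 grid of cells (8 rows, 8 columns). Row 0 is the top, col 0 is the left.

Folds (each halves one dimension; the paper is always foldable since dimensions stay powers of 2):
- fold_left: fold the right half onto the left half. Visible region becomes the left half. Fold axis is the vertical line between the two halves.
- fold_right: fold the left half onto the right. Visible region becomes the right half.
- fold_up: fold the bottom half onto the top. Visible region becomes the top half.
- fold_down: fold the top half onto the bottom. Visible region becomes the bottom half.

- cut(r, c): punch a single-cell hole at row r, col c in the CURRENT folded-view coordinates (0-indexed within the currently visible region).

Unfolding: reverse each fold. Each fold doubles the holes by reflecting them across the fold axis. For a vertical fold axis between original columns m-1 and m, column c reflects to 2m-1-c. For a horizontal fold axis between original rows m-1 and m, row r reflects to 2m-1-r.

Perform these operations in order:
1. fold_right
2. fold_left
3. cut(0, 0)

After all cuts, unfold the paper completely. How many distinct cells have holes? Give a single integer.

Answer: 4

Derivation:
Op 1 fold_right: fold axis v@4; visible region now rows[0,8) x cols[4,8) = 8x4
Op 2 fold_left: fold axis v@6; visible region now rows[0,8) x cols[4,6) = 8x2
Op 3 cut(0, 0): punch at orig (0,4); cuts so far [(0, 4)]; region rows[0,8) x cols[4,6) = 8x2
Unfold 1 (reflect across v@6): 2 holes -> [(0, 4), (0, 7)]
Unfold 2 (reflect across v@4): 4 holes -> [(0, 0), (0, 3), (0, 4), (0, 7)]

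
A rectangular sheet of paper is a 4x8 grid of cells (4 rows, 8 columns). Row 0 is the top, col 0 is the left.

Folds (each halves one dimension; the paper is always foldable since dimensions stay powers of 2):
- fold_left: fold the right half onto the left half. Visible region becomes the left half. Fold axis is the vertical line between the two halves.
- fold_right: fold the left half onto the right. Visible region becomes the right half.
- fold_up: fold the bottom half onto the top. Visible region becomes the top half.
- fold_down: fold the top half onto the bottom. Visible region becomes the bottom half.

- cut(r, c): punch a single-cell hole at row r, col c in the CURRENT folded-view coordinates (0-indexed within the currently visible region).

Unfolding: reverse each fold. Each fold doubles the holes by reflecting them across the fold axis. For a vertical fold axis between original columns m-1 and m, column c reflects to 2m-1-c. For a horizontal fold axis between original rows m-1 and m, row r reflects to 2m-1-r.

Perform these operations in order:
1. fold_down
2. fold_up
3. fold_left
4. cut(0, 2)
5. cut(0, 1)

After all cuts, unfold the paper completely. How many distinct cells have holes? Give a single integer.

Op 1 fold_down: fold axis h@2; visible region now rows[2,4) x cols[0,8) = 2x8
Op 2 fold_up: fold axis h@3; visible region now rows[2,3) x cols[0,8) = 1x8
Op 3 fold_left: fold axis v@4; visible region now rows[2,3) x cols[0,4) = 1x4
Op 4 cut(0, 2): punch at orig (2,2); cuts so far [(2, 2)]; region rows[2,3) x cols[0,4) = 1x4
Op 5 cut(0, 1): punch at orig (2,1); cuts so far [(2, 1), (2, 2)]; region rows[2,3) x cols[0,4) = 1x4
Unfold 1 (reflect across v@4): 4 holes -> [(2, 1), (2, 2), (2, 5), (2, 6)]
Unfold 2 (reflect across h@3): 8 holes -> [(2, 1), (2, 2), (2, 5), (2, 6), (3, 1), (3, 2), (3, 5), (3, 6)]
Unfold 3 (reflect across h@2): 16 holes -> [(0, 1), (0, 2), (0, 5), (0, 6), (1, 1), (1, 2), (1, 5), (1, 6), (2, 1), (2, 2), (2, 5), (2, 6), (3, 1), (3, 2), (3, 5), (3, 6)]

Answer: 16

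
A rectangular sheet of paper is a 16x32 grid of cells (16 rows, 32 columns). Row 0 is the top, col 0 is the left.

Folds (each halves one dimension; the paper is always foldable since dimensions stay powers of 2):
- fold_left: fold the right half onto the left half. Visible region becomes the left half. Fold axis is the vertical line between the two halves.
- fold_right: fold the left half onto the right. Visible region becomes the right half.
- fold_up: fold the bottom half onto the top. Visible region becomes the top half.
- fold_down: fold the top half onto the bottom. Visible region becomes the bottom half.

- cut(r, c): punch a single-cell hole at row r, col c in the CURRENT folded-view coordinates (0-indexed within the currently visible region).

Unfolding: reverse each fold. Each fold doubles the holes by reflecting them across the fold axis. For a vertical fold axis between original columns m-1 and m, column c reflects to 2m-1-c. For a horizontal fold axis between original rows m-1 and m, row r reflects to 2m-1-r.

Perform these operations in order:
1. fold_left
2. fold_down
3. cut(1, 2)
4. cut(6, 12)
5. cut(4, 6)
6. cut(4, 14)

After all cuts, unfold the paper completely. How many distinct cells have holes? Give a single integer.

Op 1 fold_left: fold axis v@16; visible region now rows[0,16) x cols[0,16) = 16x16
Op 2 fold_down: fold axis h@8; visible region now rows[8,16) x cols[0,16) = 8x16
Op 3 cut(1, 2): punch at orig (9,2); cuts so far [(9, 2)]; region rows[8,16) x cols[0,16) = 8x16
Op 4 cut(6, 12): punch at orig (14,12); cuts so far [(9, 2), (14, 12)]; region rows[8,16) x cols[0,16) = 8x16
Op 5 cut(4, 6): punch at orig (12,6); cuts so far [(9, 2), (12, 6), (14, 12)]; region rows[8,16) x cols[0,16) = 8x16
Op 6 cut(4, 14): punch at orig (12,14); cuts so far [(9, 2), (12, 6), (12, 14), (14, 12)]; region rows[8,16) x cols[0,16) = 8x16
Unfold 1 (reflect across h@8): 8 holes -> [(1, 12), (3, 6), (3, 14), (6, 2), (9, 2), (12, 6), (12, 14), (14, 12)]
Unfold 2 (reflect across v@16): 16 holes -> [(1, 12), (1, 19), (3, 6), (3, 14), (3, 17), (3, 25), (6, 2), (6, 29), (9, 2), (9, 29), (12, 6), (12, 14), (12, 17), (12, 25), (14, 12), (14, 19)]

Answer: 16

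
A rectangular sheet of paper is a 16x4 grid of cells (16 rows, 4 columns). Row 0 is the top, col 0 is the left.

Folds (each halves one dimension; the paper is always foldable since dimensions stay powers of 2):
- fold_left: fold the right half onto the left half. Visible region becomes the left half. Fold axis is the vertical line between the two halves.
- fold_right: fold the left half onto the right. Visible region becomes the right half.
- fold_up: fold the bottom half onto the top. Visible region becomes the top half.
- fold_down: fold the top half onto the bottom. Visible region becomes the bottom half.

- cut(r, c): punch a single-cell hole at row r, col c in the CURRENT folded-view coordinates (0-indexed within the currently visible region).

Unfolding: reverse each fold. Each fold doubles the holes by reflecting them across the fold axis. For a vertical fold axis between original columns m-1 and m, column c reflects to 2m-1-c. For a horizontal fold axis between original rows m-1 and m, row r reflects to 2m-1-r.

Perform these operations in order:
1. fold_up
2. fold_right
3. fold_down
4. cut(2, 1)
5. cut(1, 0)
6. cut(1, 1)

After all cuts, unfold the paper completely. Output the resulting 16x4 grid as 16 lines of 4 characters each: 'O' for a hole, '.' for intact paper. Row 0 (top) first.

Op 1 fold_up: fold axis h@8; visible region now rows[0,8) x cols[0,4) = 8x4
Op 2 fold_right: fold axis v@2; visible region now rows[0,8) x cols[2,4) = 8x2
Op 3 fold_down: fold axis h@4; visible region now rows[4,8) x cols[2,4) = 4x2
Op 4 cut(2, 1): punch at orig (6,3); cuts so far [(6, 3)]; region rows[4,8) x cols[2,4) = 4x2
Op 5 cut(1, 0): punch at orig (5,2); cuts so far [(5, 2), (6, 3)]; region rows[4,8) x cols[2,4) = 4x2
Op 6 cut(1, 1): punch at orig (5,3); cuts so far [(5, 2), (5, 3), (6, 3)]; region rows[4,8) x cols[2,4) = 4x2
Unfold 1 (reflect across h@4): 6 holes -> [(1, 3), (2, 2), (2, 3), (5, 2), (5, 3), (6, 3)]
Unfold 2 (reflect across v@2): 12 holes -> [(1, 0), (1, 3), (2, 0), (2, 1), (2, 2), (2, 3), (5, 0), (5, 1), (5, 2), (5, 3), (6, 0), (6, 3)]
Unfold 3 (reflect across h@8): 24 holes -> [(1, 0), (1, 3), (2, 0), (2, 1), (2, 2), (2, 3), (5, 0), (5, 1), (5, 2), (5, 3), (6, 0), (6, 3), (9, 0), (9, 3), (10, 0), (10, 1), (10, 2), (10, 3), (13, 0), (13, 1), (13, 2), (13, 3), (14, 0), (14, 3)]

Answer: ....
O..O
OOOO
....
....
OOOO
O..O
....
....
O..O
OOOO
....
....
OOOO
O..O
....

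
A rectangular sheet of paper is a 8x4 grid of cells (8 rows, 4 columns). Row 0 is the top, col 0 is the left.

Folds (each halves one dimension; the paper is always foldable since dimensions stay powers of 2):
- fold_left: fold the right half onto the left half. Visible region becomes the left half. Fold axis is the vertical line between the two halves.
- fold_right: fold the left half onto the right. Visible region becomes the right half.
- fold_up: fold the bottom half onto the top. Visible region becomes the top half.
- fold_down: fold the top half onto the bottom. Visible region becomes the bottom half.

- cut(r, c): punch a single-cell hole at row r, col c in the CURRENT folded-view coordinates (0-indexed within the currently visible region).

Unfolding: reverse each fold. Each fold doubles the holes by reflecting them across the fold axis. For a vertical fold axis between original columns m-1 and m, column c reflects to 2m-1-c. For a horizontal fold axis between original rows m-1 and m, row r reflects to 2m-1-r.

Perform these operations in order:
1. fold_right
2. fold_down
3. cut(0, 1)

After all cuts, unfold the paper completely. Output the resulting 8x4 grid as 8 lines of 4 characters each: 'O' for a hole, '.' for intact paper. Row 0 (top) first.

Answer: ....
....
....
O..O
O..O
....
....
....

Derivation:
Op 1 fold_right: fold axis v@2; visible region now rows[0,8) x cols[2,4) = 8x2
Op 2 fold_down: fold axis h@4; visible region now rows[4,8) x cols[2,4) = 4x2
Op 3 cut(0, 1): punch at orig (4,3); cuts so far [(4, 3)]; region rows[4,8) x cols[2,4) = 4x2
Unfold 1 (reflect across h@4): 2 holes -> [(3, 3), (4, 3)]
Unfold 2 (reflect across v@2): 4 holes -> [(3, 0), (3, 3), (4, 0), (4, 3)]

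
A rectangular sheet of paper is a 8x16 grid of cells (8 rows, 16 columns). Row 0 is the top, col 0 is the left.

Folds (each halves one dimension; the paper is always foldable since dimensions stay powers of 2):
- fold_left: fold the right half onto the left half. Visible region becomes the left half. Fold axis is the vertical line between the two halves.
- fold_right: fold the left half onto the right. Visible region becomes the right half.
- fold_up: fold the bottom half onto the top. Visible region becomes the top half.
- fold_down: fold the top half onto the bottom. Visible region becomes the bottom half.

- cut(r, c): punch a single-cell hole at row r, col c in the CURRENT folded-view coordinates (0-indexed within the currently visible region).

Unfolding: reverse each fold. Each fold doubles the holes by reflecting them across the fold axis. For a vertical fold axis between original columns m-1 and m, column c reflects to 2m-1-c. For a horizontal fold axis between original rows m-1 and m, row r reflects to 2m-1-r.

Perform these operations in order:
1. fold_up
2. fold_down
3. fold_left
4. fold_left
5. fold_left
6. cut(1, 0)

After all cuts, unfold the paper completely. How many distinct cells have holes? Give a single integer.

Answer: 32

Derivation:
Op 1 fold_up: fold axis h@4; visible region now rows[0,4) x cols[0,16) = 4x16
Op 2 fold_down: fold axis h@2; visible region now rows[2,4) x cols[0,16) = 2x16
Op 3 fold_left: fold axis v@8; visible region now rows[2,4) x cols[0,8) = 2x8
Op 4 fold_left: fold axis v@4; visible region now rows[2,4) x cols[0,4) = 2x4
Op 5 fold_left: fold axis v@2; visible region now rows[2,4) x cols[0,2) = 2x2
Op 6 cut(1, 0): punch at orig (3,0); cuts so far [(3, 0)]; region rows[2,4) x cols[0,2) = 2x2
Unfold 1 (reflect across v@2): 2 holes -> [(3, 0), (3, 3)]
Unfold 2 (reflect across v@4): 4 holes -> [(3, 0), (3, 3), (3, 4), (3, 7)]
Unfold 3 (reflect across v@8): 8 holes -> [(3, 0), (3, 3), (3, 4), (3, 7), (3, 8), (3, 11), (3, 12), (3, 15)]
Unfold 4 (reflect across h@2): 16 holes -> [(0, 0), (0, 3), (0, 4), (0, 7), (0, 8), (0, 11), (0, 12), (0, 15), (3, 0), (3, 3), (3, 4), (3, 7), (3, 8), (3, 11), (3, 12), (3, 15)]
Unfold 5 (reflect across h@4): 32 holes -> [(0, 0), (0, 3), (0, 4), (0, 7), (0, 8), (0, 11), (0, 12), (0, 15), (3, 0), (3, 3), (3, 4), (3, 7), (3, 8), (3, 11), (3, 12), (3, 15), (4, 0), (4, 3), (4, 4), (4, 7), (4, 8), (4, 11), (4, 12), (4, 15), (7, 0), (7, 3), (7, 4), (7, 7), (7, 8), (7, 11), (7, 12), (7, 15)]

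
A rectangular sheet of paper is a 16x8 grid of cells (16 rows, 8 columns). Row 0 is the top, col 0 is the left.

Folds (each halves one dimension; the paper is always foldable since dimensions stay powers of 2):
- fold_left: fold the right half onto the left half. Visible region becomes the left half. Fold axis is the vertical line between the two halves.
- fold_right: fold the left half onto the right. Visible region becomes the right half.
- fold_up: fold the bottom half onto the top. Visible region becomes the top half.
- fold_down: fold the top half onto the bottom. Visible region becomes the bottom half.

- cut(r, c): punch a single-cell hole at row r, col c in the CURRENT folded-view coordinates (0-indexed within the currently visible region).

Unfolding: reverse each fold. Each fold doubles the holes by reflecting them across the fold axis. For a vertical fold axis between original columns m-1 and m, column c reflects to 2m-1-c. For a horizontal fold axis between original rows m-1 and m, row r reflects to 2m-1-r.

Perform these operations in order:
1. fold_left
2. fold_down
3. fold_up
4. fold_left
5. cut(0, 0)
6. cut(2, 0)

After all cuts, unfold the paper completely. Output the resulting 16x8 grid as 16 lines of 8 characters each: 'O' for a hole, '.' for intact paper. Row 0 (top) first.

Op 1 fold_left: fold axis v@4; visible region now rows[0,16) x cols[0,4) = 16x4
Op 2 fold_down: fold axis h@8; visible region now rows[8,16) x cols[0,4) = 8x4
Op 3 fold_up: fold axis h@12; visible region now rows[8,12) x cols[0,4) = 4x4
Op 4 fold_left: fold axis v@2; visible region now rows[8,12) x cols[0,2) = 4x2
Op 5 cut(0, 0): punch at orig (8,0); cuts so far [(8, 0)]; region rows[8,12) x cols[0,2) = 4x2
Op 6 cut(2, 0): punch at orig (10,0); cuts so far [(8, 0), (10, 0)]; region rows[8,12) x cols[0,2) = 4x2
Unfold 1 (reflect across v@2): 4 holes -> [(8, 0), (8, 3), (10, 0), (10, 3)]
Unfold 2 (reflect across h@12): 8 holes -> [(8, 0), (8, 3), (10, 0), (10, 3), (13, 0), (13, 3), (15, 0), (15, 3)]
Unfold 3 (reflect across h@8): 16 holes -> [(0, 0), (0, 3), (2, 0), (2, 3), (5, 0), (5, 3), (7, 0), (7, 3), (8, 0), (8, 3), (10, 0), (10, 3), (13, 0), (13, 3), (15, 0), (15, 3)]
Unfold 4 (reflect across v@4): 32 holes -> [(0, 0), (0, 3), (0, 4), (0, 7), (2, 0), (2, 3), (2, 4), (2, 7), (5, 0), (5, 3), (5, 4), (5, 7), (7, 0), (7, 3), (7, 4), (7, 7), (8, 0), (8, 3), (8, 4), (8, 7), (10, 0), (10, 3), (10, 4), (10, 7), (13, 0), (13, 3), (13, 4), (13, 7), (15, 0), (15, 3), (15, 4), (15, 7)]

Answer: O..OO..O
........
O..OO..O
........
........
O..OO..O
........
O..OO..O
O..OO..O
........
O..OO..O
........
........
O..OO..O
........
O..OO..O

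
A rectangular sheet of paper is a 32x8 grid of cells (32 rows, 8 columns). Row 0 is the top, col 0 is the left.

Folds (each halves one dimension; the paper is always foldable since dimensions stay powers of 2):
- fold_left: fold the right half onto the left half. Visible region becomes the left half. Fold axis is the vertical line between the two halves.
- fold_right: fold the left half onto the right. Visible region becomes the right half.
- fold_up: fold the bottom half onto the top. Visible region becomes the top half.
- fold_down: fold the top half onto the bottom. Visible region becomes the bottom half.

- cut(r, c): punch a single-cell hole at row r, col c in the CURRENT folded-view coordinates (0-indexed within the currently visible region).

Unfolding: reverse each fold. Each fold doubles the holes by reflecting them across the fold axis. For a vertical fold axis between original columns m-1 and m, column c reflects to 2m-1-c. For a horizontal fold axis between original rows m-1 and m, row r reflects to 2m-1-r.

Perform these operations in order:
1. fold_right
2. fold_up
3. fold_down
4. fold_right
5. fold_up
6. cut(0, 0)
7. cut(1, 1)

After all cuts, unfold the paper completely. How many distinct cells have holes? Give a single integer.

Answer: 64

Derivation:
Op 1 fold_right: fold axis v@4; visible region now rows[0,32) x cols[4,8) = 32x4
Op 2 fold_up: fold axis h@16; visible region now rows[0,16) x cols[4,8) = 16x4
Op 3 fold_down: fold axis h@8; visible region now rows[8,16) x cols[4,8) = 8x4
Op 4 fold_right: fold axis v@6; visible region now rows[8,16) x cols[6,8) = 8x2
Op 5 fold_up: fold axis h@12; visible region now rows[8,12) x cols[6,8) = 4x2
Op 6 cut(0, 0): punch at orig (8,6); cuts so far [(8, 6)]; region rows[8,12) x cols[6,8) = 4x2
Op 7 cut(1, 1): punch at orig (9,7); cuts so far [(8, 6), (9, 7)]; region rows[8,12) x cols[6,8) = 4x2
Unfold 1 (reflect across h@12): 4 holes -> [(8, 6), (9, 7), (14, 7), (15, 6)]
Unfold 2 (reflect across v@6): 8 holes -> [(8, 5), (8, 6), (9, 4), (9, 7), (14, 4), (14, 7), (15, 5), (15, 6)]
Unfold 3 (reflect across h@8): 16 holes -> [(0, 5), (0, 6), (1, 4), (1, 7), (6, 4), (6, 7), (7, 5), (7, 6), (8, 5), (8, 6), (9, 4), (9, 7), (14, 4), (14, 7), (15, 5), (15, 6)]
Unfold 4 (reflect across h@16): 32 holes -> [(0, 5), (0, 6), (1, 4), (1, 7), (6, 4), (6, 7), (7, 5), (7, 6), (8, 5), (8, 6), (9, 4), (9, 7), (14, 4), (14, 7), (15, 5), (15, 6), (16, 5), (16, 6), (17, 4), (17, 7), (22, 4), (22, 7), (23, 5), (23, 6), (24, 5), (24, 6), (25, 4), (25, 7), (30, 4), (30, 7), (31, 5), (31, 6)]
Unfold 5 (reflect across v@4): 64 holes -> [(0, 1), (0, 2), (0, 5), (0, 6), (1, 0), (1, 3), (1, 4), (1, 7), (6, 0), (6, 3), (6, 4), (6, 7), (7, 1), (7, 2), (7, 5), (7, 6), (8, 1), (8, 2), (8, 5), (8, 6), (9, 0), (9, 3), (9, 4), (9, 7), (14, 0), (14, 3), (14, 4), (14, 7), (15, 1), (15, 2), (15, 5), (15, 6), (16, 1), (16, 2), (16, 5), (16, 6), (17, 0), (17, 3), (17, 4), (17, 7), (22, 0), (22, 3), (22, 4), (22, 7), (23, 1), (23, 2), (23, 5), (23, 6), (24, 1), (24, 2), (24, 5), (24, 6), (25, 0), (25, 3), (25, 4), (25, 7), (30, 0), (30, 3), (30, 4), (30, 7), (31, 1), (31, 2), (31, 5), (31, 6)]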